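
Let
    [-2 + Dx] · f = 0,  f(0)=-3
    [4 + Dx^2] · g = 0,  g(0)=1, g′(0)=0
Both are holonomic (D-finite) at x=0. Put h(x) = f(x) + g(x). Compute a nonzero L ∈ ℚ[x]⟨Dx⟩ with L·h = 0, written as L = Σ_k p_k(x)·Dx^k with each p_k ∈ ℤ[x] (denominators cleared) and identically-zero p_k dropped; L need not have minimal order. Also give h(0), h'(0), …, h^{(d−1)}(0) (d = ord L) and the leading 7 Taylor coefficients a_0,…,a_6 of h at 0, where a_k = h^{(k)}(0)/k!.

L = -8 + 4·Dx - 2·Dx^2 + Dx^3  (order 3).
h: a_k = -2, -6, -8, -4, -4/3, -4/5, -16/45, …
ICs: h(0) = -2, h′(0) = -6, h′′(0) = -16.

f: a_k = -3, -6, -6, -4, -2, -4/5, -4/15, …
g: a_k = 1, 0, -2, 0, 2/3, 0, -4/45, …
h₀=f+g: left-lcm gives L₀, ord ≤ 3.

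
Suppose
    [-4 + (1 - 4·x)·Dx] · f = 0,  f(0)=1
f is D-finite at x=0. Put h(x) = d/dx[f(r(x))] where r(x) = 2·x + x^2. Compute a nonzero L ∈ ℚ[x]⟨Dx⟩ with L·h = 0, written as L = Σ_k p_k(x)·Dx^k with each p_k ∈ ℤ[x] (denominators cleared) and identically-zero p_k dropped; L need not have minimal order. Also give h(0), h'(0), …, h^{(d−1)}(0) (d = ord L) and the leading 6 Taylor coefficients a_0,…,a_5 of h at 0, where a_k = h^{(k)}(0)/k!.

L = (17 + 24·x + 12·x^2) + (-1 + 7·x + 12·x^2 + 4·x^3)·Dx  (order 1).
h: a_k = 8, 136, 1728, 19520, 206720, 2101632, …
ICs: h(0) = 8.

f: a_k = 1, 4, 16, 64, 256, 1024, …
f∘r: x↦r, Dx↦Dx/r' in L_f ⇒ L₀.
h=h₀': d/dx-closure on L₀ ⇒ L.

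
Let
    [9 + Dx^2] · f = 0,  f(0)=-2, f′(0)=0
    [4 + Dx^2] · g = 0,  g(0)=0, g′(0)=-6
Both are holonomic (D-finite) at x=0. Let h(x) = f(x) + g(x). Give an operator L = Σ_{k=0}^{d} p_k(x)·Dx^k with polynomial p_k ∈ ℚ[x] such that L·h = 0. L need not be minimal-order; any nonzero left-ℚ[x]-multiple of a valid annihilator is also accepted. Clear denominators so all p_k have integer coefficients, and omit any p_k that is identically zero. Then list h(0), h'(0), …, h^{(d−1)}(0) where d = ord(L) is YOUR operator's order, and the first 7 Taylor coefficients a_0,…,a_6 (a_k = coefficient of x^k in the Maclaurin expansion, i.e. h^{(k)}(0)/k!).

f: a_k = -2, 0, 9, 0, -27/4, 0, 81/40, …
g: a_k = 0, -6, 0, 4, 0, -4/5, 0, …
Sum ⇒ L₀ = lclm(L_f,L_g) in ℚ(x)⟨Dx⟩.
L = 36 + 13·Dx^2 + Dx^4  (order 4).
h: a_k = -2, -6, 9, 4, -27/4, -4/5, 81/40, …
ICs: h(0) = -2, h′(0) = -6, h′′(0) = 18, h′′′(0) = 24.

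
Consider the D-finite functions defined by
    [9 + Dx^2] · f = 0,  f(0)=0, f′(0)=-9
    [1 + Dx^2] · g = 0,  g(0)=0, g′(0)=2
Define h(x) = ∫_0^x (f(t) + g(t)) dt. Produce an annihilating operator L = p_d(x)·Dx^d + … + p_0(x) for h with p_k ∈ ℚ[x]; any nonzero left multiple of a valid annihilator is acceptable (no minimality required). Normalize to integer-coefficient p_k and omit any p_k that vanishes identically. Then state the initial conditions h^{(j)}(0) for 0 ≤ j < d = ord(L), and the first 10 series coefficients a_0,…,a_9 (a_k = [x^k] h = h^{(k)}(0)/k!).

L = 9·Dx + 10·Dx^3 + Dx^5  (order 5).
h: a_k = 0, 0, -7/2, 0, 79/24, 0, -727/720, 0, 937/5760, 0, …
ICs: h(0) = 0, h′(0) = 0, h′′(0) = -7, h′′′(0) = 0, h′′′′(0) = 79.

f: a_k = 0, -9, 0, 27/2, 0, -243/40, 0, 729/560, 0, -729/4480, …
g: a_k = 0, 2, 0, -1/3, 0, 1/60, 0, -1/2520, 0, 1/181440, …
f+g: L₀ = lclm(L_f,L_g), ord ≤ 2+2.
Integrate: L := L₀·Dx.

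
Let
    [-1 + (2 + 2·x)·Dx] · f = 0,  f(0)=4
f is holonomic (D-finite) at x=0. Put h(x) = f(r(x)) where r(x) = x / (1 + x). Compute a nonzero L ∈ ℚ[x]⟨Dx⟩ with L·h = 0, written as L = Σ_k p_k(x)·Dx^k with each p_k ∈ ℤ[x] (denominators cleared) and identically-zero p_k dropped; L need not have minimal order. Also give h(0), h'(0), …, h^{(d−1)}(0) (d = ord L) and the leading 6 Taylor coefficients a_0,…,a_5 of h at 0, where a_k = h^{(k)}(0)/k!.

f: a_k = 4, 2, -1/2, 1/4, -5/32, 7/64, …
Change of var in L_f (x↦r) gives L₀.
L = -1 + (2 + 6·x + 4·x^2)·Dx  (order 1).
h: a_k = 4, 2, -5/2, 13/4, -141/32, 399/64, …
ICs: h(0) = 4.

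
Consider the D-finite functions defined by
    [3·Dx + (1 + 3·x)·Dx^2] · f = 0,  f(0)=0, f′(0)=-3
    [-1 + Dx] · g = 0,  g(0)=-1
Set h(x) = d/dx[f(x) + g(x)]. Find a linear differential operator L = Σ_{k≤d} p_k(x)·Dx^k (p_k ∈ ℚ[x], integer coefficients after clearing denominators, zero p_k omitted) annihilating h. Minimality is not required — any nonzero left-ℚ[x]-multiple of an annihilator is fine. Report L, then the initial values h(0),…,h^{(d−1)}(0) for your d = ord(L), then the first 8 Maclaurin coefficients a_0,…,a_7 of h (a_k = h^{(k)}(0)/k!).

f: a_k = 0, -3, 9/2, -9, 81/4, -243/5, 243/2, -2187/7, …
g: a_k = -1, -1, -1/2, -1/6, -1/24, -1/120, -1/720, -1/5040, …
f+g: L₀ = lclm(L_f,L_g), ord ≤ 2+1.
h=h₀': d/dx-closure on L₀ ⇒ L.
L = (-21 - 9·x) + (17 - 6·x - 9·x^2)·Dx + (4 + 15·x + 9·x^2)·Dx^2  (order 2).
h: a_k = -4, 8, -55/2, 485/6, -5833/24, 87479/120, -1574641/720, 33067439/5040, …
ICs: h(0) = -4, h′(0) = 8.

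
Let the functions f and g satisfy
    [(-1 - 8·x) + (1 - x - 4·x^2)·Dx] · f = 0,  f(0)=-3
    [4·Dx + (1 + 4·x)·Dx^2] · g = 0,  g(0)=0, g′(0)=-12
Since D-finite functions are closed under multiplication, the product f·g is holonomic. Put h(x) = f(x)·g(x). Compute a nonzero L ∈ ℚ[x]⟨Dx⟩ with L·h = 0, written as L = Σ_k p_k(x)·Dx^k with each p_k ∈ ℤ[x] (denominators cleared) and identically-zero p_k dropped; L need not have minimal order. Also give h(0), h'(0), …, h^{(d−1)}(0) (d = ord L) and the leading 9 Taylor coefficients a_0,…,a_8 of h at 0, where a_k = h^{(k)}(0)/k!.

f: a_k = -3, -3, -15, -27, -87, -195, -543, -1323, -3495, …
g: a_k = 0, -12, 24, -64, 192, -3072/5, 2048, -49152/7, 24576, …
f·g: L₀ = L_f ⊗_s L_g, ord ≤ 1·2.
L = (12 + 64·x) + (-2 + 28·x + 80·x^2)·Dx + (-1 - 3·x + 8·x^2 + 16·x^3)·Dx^2  (order 2).
h: a_k = 0, 36, -36, 300, -420, 13116/5, -26004/5, 184500/7, -2386092/35, …
ICs: h(0) = 0, h′(0) = 36.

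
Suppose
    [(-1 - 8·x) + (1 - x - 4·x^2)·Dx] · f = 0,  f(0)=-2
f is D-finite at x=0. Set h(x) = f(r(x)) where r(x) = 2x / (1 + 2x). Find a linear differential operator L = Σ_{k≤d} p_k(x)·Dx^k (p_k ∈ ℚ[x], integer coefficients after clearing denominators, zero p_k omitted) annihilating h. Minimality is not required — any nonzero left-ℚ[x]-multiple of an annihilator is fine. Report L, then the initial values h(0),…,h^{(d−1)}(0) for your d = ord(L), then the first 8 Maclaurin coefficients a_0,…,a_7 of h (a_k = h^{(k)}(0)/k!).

L = (2 + 36·x) + (-1 - 4·x + 12·x^2 + 32·x^3)·Dx  (order 1).
h: a_k = -2, -4, -32, 0, -512, 1024, -10240, 36864, …
ICs: h(0) = -2.

f: a_k = -2, -2, -10, -18, -58, -130, -362, -882, …
f∘r: x↦r, Dx↦Dx/r' in L_f ⇒ L₀.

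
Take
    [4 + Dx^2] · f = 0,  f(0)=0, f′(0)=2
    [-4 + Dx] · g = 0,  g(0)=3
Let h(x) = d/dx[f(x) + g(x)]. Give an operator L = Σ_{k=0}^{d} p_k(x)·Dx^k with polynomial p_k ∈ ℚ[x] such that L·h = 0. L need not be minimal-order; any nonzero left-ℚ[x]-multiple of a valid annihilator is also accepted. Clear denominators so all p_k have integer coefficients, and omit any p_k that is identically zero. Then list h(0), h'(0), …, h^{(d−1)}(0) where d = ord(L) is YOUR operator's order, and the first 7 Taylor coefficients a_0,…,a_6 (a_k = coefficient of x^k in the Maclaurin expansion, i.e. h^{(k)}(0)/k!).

L = 16 - 4·Dx + 4·Dx^2 - Dx^3  (order 3).
h: a_k = 14, 48, 92, 128, 388/3, 512/5, 3064/45, …
ICs: h(0) = 14, h′(0) = 48, h′′(0) = 184.

f: a_k = 0, 2, 0, -4/3, 0, 4/15, 0, …
g: a_k = 3, 12, 24, 32, 32, 128/5, 256/15, …
Sum ⇒ L₀ = lclm(L_f,L_g) in ℚ(x)⟨Dx⟩.
Derive L from L₀ (diff closure).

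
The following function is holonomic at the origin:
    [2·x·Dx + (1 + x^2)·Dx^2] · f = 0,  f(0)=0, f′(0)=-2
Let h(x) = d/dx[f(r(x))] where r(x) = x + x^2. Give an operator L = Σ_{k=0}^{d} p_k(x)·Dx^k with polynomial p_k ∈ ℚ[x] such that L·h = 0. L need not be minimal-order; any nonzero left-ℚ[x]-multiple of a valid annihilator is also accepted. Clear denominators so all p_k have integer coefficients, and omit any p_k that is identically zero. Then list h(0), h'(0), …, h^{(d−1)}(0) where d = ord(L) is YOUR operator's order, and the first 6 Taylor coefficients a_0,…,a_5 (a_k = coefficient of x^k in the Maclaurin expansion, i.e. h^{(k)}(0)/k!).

L = (-2 + 2·x + 8·x^2 + 12·x^3 + 6·x^4) + (1 + 2·x + x^2 + 4·x^3 + 5·x^4 + 2·x^5)·Dx  (order 1).
h: a_k = -2, -4, 2, 8, 8, -8, …
ICs: h(0) = -2.

f: a_k = 0, -2, 0, 2/3, 0, -2/5, …
Change of var in L_f (x↦r) gives L₀.
Differentiate: ansatz ord ≤ ord L₀ ⇒ L.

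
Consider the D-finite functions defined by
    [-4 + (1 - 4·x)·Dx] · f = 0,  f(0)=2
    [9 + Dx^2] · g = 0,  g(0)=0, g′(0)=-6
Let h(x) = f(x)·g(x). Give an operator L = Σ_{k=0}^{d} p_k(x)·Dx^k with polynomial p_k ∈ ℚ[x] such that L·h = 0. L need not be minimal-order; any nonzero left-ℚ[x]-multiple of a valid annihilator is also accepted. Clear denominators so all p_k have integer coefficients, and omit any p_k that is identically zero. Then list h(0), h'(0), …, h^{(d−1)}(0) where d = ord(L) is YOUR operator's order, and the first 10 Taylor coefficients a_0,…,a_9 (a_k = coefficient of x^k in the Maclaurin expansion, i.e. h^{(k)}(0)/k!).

f: a_k = 2, 8, 32, 128, 512, 2048, 8192, 32768, 131072, 524288, …
g: a_k = 0, -6, 0, 9, 0, -81/20, 0, 243/280, 0, -243/2240, …
f·g: L₀ = L_f ⊗_s L_g, ord ≤ 1·2.
L = (-9 + 36·x) + 8·Dx + (-1 + 4·x)·Dx^2  (order 2).
h: a_k = 0, -12, -48, -174, -696, -27921/10, -55842/5, -6254061/140, -6254061/35, -800520051/1120, …
ICs: h(0) = 0, h′(0) = -12.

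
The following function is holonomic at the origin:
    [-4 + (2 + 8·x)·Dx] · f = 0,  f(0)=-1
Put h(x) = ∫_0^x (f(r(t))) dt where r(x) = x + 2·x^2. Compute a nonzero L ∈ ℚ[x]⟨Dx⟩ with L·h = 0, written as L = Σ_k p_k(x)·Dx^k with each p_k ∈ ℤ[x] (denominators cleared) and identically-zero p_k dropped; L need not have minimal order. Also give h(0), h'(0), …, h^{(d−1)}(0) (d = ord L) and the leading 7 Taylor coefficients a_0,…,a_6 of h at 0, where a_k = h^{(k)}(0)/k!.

L = (-2 - 8·x)·Dx + (1 + 4·x + 8·x^2)·Dx^2  (order 2).
h: a_k = 0, -1, -1, -2/3, 1, -6/5, 2/3, …
ICs: h(0) = 0, h′(0) = -1.

f: a_k = -1, -2, 2, -4, 10, -28, 84, …
Substitute x→r, Dx→(1/r')Dx; clear ⇒ L₀.
h=∫h₀ ⇒ L = L₀·Dx.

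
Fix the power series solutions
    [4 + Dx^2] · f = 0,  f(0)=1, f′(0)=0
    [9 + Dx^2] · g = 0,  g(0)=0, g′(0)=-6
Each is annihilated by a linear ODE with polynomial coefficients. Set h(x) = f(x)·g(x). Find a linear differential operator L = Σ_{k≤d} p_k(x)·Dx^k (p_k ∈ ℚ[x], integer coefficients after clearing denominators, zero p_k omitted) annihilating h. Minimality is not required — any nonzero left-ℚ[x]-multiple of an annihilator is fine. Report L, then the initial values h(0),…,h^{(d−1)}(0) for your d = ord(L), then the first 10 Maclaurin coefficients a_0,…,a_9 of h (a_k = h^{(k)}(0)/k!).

L = 25 + 26·Dx^2 + Dx^4  (order 4).
h: a_k = 0, -6, 0, 21, 0, -521/20, 0, 13021/840, 0, -5167/960, …
ICs: h(0) = 0, h′(0) = -6, h′′(0) = 0, h′′′(0) = 126.

f: a_k = 1, 0, -2, 0, 2/3, 0, -4/45, 0, 2/315, 0, …
g: a_k = 0, -6, 0, 9, 0, -81/20, 0, 243/280, 0, -243/2240, …
f·g: L₀ = L_f ⊗_s L_g, ord ≤ 2·2.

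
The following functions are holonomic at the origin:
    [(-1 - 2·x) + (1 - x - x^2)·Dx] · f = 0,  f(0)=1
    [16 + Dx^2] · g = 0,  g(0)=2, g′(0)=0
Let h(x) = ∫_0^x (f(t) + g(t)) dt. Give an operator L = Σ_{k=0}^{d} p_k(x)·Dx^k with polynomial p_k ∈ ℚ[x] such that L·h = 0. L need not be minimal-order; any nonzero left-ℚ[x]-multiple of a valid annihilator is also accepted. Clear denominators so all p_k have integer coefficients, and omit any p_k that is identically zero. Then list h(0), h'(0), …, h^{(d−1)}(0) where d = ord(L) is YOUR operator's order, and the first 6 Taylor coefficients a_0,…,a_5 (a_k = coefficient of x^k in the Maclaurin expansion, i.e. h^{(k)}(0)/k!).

L = (272 + 384·x - 352·x^2 + 192·x^3 + 640·x^4 + 256·x^5)·Dx + (-160 + 368·x + 32·x^2 - 544·x^3 + 48·x^4 + 384·x^5 + 128·x^6)·Dx^2 + (17 + 24·x - 22·x^2 + 12·x^3 + 40·x^4 + 16·x^5)·Dx^3 + (-10 + 23·x + 2·x^2 - 34·x^3 + 3·x^4 + 24·x^5 + 8·x^6)·Dx^4  (order 4).
h: a_k = 0, 3, 1/2, -14/3, 3/4, 79/15, …
ICs: h(0) = 0, h′(0) = 3, h′′(0) = 1, h′′′(0) = -28.

f: a_k = 1, 1, 2, 3, 5, 8, …
g: a_k = 2, 0, -16, 0, 64/3, 0, …
Weyl lclm of L_f,L_g ⇒ L₀ (ord ≤ 3).
∫: right-multiply L₀ by Dx.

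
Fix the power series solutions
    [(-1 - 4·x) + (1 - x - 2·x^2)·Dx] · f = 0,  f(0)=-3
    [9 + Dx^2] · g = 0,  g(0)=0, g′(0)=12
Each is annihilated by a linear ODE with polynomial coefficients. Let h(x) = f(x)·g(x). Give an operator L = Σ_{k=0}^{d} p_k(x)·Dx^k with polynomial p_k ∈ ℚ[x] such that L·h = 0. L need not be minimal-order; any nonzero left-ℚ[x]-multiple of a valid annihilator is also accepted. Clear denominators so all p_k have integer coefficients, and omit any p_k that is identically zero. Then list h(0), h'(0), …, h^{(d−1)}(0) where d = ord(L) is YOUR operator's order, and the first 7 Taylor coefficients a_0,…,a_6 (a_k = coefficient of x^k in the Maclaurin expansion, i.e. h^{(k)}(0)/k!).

L = (-5 + 9·x + 18·x^2) + (2 + 8·x)·Dx + (-1 + x + 2·x^2)·Dx^2  (order 2).
h: a_k = 0, -36, -36, -54, -126, -2583/10, -5103/10, …
ICs: h(0) = 0, h′(0) = -36.

f: a_k = -3, -3, -9, -15, -33, -63, -129, …
g: a_k = 0, 12, 0, -18, 0, 81/10, 0, …
Product ⇒ symmetric product L₀, ord ≤ 2.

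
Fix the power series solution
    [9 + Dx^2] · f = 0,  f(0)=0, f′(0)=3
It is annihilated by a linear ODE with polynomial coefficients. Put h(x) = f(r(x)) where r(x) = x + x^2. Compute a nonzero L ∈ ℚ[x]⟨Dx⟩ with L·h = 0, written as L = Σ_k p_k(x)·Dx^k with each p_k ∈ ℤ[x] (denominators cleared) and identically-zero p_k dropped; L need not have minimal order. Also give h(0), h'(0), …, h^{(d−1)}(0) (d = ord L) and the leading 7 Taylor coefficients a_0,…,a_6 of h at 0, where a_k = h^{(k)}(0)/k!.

f: a_k = 0, 3, 0, -9/2, 0, 81/40, 0, …
Change of var in L_f (x↦r) gives L₀.
L = (9 + 54·x + 108·x^2 + 72·x^3) - 2·Dx + (1 + 2·x)·Dx^2  (order 2).
h: a_k = 0, 3, 3, -9/2, -27/2, -459/40, 45/8, …
ICs: h(0) = 0, h′(0) = 3.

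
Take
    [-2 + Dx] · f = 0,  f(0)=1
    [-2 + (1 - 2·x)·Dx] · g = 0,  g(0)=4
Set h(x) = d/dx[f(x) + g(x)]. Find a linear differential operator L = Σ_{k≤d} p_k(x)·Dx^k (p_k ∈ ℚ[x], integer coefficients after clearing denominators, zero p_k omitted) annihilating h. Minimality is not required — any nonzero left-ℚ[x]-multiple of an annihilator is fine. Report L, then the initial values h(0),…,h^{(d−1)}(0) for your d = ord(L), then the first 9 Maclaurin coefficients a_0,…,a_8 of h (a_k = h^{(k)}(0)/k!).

f: a_k = 1, 2, 2, 4/3, 2/3, 4/15, 4/45, 8/315, 2/315, …
g: a_k = 4, 8, 16, 32, 64, 128, 256, 512, 1024, …
f+g: L₀ = lclm(L_f,L_g), ord ≤ 1+1.
Derive L from L₀ (diff closure).
L = (16 + 16·x) + (-10 - 8·x + 8·x^2)·Dx + (1 - 4·x^2)·Dx^2  (order 2).
h: a_k = 10, 36, 100, 776/3, 1924/3, 23048/15, 161288/45, 2580496/315, 5806084/315, …
ICs: h(0) = 10, h′(0) = 36.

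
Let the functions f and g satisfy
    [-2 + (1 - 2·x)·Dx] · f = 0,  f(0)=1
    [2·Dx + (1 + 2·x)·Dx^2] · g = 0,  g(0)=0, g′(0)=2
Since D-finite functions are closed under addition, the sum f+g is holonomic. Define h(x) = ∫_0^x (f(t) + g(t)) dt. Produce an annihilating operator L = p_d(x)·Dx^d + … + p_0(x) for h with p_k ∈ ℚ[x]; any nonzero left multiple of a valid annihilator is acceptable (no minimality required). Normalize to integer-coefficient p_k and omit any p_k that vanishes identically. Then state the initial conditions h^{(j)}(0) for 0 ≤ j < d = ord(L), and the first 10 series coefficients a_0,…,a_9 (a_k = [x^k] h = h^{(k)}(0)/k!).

f: a_k = 1, 2, 4, 8, 16, 32, 64, 128, 256, 512, …
g: a_k = 0, 2, -2, 8/3, -4, 32/5, -32/3, 128/7, -32, 512/9, …
Sum ⇒ L₀ = lclm(L_f,L_g) in ℚ(x)⟨Dx⟩.
Integrate: L := L₀·Dx.
L = (40 + 16·x)·Dx^2 + (8 + 64·x + 32·x^2)·Dx^3 + (-3 - 2·x + 12·x^2 + 8·x^3)·Dx^4  (order 4).
h: a_k = 0, 1, 2, 2/3, 8/3, 12/5, 32/5, 160/21, 128/7, 224/9, …
ICs: h(0) = 0, h′(0) = 1, h′′(0) = 4, h′′′(0) = 4.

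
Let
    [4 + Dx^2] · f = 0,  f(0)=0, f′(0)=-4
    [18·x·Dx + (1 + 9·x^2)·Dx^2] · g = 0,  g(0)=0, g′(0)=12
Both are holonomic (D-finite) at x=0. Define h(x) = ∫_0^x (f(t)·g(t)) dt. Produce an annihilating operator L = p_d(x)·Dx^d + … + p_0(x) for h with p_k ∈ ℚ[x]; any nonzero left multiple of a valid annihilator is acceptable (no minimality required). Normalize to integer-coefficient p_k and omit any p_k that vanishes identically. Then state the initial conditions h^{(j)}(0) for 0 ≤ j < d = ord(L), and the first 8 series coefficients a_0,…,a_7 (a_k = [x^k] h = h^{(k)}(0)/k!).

f: a_k = 0, -4, 0, 8/3, 0, -8/15, 0, 16/315, …
g: a_k = 0, 12, 0, -36, 0, 972/5, 0, -8748/7, …
Sym-product of L_f,L_g gives L₀ (≤ ord 4).
h=∫h₀ ⇒ L = L₀·Dx.
L = (2080 + 50256·x^2 + 89424·x^4 + 186624·x^6 + 419904·x^8)·Dx + (3168·x + 38880·x^3 + 139968·x^5 + 419904·x^7)·Dx^2 + (572 + 13788·x^2 + 33048·x^4 + 93312·x^6 + 209952·x^8)·Dx^3 + (792·x + 9720·x^3 + 34992·x^5 + 104976·x^7)·Dx^4 + (13 + 306·x^2 + 2673·x^4 + 11664·x^6 + 26244·x^8)·Dx^5  (order 5).
h: a_k = 0, 0, 0, -16, 0, 176/5, 0, -880/7, …
ICs: h(0) = 0, h′(0) = 0, h′′(0) = 0, h′′′(0) = -96, h′′′′(0) = 0.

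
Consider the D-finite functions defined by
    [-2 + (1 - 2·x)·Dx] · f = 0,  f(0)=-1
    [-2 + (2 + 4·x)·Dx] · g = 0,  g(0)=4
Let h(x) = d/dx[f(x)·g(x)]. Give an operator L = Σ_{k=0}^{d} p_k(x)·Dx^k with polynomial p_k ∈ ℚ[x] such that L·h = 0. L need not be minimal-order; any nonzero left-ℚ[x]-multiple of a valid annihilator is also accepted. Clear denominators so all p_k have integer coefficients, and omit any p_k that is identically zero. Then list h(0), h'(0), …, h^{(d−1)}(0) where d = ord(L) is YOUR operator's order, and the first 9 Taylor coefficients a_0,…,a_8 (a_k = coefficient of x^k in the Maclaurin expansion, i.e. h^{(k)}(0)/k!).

L = (11 + 36·x + 12·x^2) + (-3 - 2·x + 12·x^2 + 8·x^3)·Dx  (order 1).
h: a_k = -12, -44, -138, -358, -1825/2, -4317/2, -20377/4, -46147/4, -837081/32, …
ICs: h(0) = -12.

f: a_k = -1, -2, -4, -8, -16, -32, -64, -128, -256, …
g: a_k = 4, 4, -2, 2, -5/2, 7/2, -21/4, 33/4, -429/32, …
h₀=f·g: eliminate ⇒ L₀, order ≤ 1·1.
h₀' ⇒ L via d/dx closure of L₀.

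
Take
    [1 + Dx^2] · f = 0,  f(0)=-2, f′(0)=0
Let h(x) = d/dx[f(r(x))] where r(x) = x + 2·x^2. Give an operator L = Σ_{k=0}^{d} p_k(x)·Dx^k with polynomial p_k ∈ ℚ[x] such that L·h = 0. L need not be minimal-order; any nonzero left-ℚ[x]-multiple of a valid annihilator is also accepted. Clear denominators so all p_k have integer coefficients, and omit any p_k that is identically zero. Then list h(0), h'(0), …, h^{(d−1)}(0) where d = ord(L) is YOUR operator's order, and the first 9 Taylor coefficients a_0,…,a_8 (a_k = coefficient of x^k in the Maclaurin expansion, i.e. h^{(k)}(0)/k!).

L = (49 + 16·x + 96·x^2 + 256·x^3 + 256·x^4) + (-12 - 48·x)·Dx + (1 + 8·x + 16·x^2)·Dx^2  (order 2).
h: a_k = 0, 2, 12, 47/3, -10/3, -719/60, -553/30, -23521/2520, 559/140, …
ICs: h(0) = 0, h′(0) = 2.

f: a_k = -2, 0, 1, 0, -1/12, 0, 1/360, 0, -1/20160, …
Substitute x→r, Dx→(1/r')Dx; clear ⇒ L₀.
Derive L from L₀ (diff closure).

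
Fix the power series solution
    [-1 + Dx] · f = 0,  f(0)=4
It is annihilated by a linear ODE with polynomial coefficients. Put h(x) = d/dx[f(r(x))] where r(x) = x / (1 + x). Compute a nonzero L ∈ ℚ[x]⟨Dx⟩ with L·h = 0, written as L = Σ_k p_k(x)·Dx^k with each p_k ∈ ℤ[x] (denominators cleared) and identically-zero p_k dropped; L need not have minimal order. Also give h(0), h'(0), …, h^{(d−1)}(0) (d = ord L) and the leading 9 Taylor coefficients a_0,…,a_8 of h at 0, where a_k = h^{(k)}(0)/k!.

f: a_k = 4, 4, 2, 2/3, 1/6, 1/30, 1/180, 1/1260, 1/10080, …
f∘r: x↦r, Dx↦Dx/r' in L_f ⇒ L₀.
Derive L from L₀ (diff closure).
L = (-1 - 2·x) + (-1 - 2·x - x^2)·Dx  (order 1).
h: a_k = 4, -4, 2, 2/3, -19/6, 151/30, -1091/180, 7841/1260, -56519/10080, …
ICs: h(0) = 4.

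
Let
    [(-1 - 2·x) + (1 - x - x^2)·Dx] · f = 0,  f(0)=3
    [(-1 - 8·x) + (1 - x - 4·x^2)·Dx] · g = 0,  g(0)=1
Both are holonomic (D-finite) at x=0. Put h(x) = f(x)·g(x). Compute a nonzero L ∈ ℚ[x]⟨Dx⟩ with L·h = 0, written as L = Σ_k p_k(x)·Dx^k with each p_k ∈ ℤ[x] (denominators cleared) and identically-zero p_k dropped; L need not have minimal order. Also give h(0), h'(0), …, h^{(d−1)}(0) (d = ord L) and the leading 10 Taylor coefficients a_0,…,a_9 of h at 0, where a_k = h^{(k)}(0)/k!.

f: a_k = 3, 3, 6, 9, 15, 24, 39, 63, 102, 165, …
g: a_k = 1, 1, 5, 9, 29, 65, 181, 441, 1165, 2929, …
Sym-product of L_f,L_g gives L₀ (≤ ord 1).
L = (-2 - 8·x + 15·x^2 + 16·x^3) + (1 - 2·x - 4·x^2 + 5·x^3 + 4·x^4)·Dx  (order 1).
h: a_k = 3, 6, 24, 57, 168, 420, 1131, 2874, 7500, 19161, …
ICs: h(0) = 3.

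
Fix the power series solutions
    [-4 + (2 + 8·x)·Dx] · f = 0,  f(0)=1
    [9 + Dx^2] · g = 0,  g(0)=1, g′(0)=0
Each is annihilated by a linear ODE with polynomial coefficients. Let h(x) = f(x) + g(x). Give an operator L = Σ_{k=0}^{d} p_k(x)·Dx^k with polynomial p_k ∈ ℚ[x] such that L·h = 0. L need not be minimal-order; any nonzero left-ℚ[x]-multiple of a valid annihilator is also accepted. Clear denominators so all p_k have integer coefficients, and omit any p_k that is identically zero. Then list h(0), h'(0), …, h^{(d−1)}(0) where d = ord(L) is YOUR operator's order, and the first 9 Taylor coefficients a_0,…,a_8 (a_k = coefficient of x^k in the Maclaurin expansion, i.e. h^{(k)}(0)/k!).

L = (-378 - 1296·x - 2592·x^2) + (45 + 828·x + 3888·x^2 + 5184·x^3)·Dx + (-42 - 144·x - 288·x^2)·Dx^2 + (5 + 92·x + 432·x^2 + 576·x^3)·Dx^3  (order 3).
h: a_k = 2, 2, -13/2, 4, -53/8, 28, -6801/80, 264, -3843111/4480, …
ICs: h(0) = 2, h′(0) = 2, h′′(0) = -13.

f: a_k = 1, 2, -2, 4, -10, 28, -84, 264, -858, …
g: a_k = 1, 0, -9/2, 0, 27/8, 0, -81/80, 0, 729/4480, …
h₀=f+g: left-lcm gives L₀, ord ≤ 3.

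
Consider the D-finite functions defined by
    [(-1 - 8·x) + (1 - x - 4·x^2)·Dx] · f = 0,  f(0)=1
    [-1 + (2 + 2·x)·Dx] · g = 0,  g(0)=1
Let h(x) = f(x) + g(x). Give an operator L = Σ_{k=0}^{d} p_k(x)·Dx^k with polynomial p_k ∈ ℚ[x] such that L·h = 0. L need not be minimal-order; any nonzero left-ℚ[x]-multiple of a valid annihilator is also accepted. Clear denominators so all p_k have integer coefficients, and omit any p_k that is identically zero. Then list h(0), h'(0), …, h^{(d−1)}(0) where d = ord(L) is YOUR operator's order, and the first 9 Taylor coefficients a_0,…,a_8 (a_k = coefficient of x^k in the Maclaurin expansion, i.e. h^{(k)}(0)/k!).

L = (-21 - 75·x - 228·x^2 - 160·x^3) + (41 + 174·x + 609·x^2 + 872·x^3 + 400·x^4)·Dx + (-2 - 38·x - 30·x^2 + 198·x^3 + 352·x^4 + 160·x^5)·Dx^2  (order 2).
h: a_k = 2, 3/2, 39/8, 145/16, 3707/128, 16647/256, 185323/1024, 903201/2048, 38174291/32768, …
ICs: h(0) = 2, h′(0) = 3/2.

f: a_k = 1, 1, 5, 9, 29, 65, 181, 441, 1165, …
g: a_k = 1, 1/2, -1/8, 1/16, -5/128, 7/256, -21/1024, 33/2048, -429/32768, …
Weyl lclm of L_f,L_g ⇒ L₀ (ord ≤ 2).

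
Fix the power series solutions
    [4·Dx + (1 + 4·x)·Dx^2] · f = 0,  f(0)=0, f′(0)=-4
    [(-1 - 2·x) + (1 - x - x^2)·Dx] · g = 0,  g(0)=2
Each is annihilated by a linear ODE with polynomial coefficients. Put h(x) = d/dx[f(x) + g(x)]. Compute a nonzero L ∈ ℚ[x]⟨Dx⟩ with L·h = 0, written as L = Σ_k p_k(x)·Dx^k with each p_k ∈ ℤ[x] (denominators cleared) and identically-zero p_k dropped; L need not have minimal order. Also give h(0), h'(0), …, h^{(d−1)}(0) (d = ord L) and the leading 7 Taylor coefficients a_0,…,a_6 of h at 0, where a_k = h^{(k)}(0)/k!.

f: a_k = 0, -4, 8, -64/3, 64, -1024/5, 2048/3, …
g: a_k = 2, 2, 4, 6, 10, 16, 26, …
L₀ := lclm(L_f,L_g); ord L₀ ≤ 2+1.
h₀' ⇒ L via d/dx closure of L₀.
L = (-100 - 272·x - 392·x^2 - 144·x^3 - 96·x^4) + (7 - 96·x - 434·x^2 - 540·x^3 - 304·x^4 - 160·x^5)·Dx + (4 + 25·x + 28·x^2 - 46·x^3 - 73·x^4 - 76·x^5 - 32·x^6)·Dx^2  (order 2).
h: a_k = -2, 24, -46, 296, -944, 4252, -16090, …
ICs: h(0) = -2, h′(0) = 24.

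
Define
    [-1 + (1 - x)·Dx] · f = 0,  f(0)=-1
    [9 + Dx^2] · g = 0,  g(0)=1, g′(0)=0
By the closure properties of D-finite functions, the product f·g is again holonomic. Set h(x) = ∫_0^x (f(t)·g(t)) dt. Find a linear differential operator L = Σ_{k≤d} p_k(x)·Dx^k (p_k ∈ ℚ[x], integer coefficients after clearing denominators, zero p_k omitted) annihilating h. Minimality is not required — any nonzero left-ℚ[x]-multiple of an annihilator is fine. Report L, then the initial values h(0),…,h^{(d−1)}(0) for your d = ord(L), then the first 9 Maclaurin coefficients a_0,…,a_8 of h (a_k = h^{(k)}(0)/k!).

L = (-9 + 9·x)·Dx + 2·Dx^2 + (-1 + x)·Dx^3  (order 3).
h: a_k = 0, -1, -1/2, 7/6, 7/8, 1/40, 1/48, 13/80, 91/640, …
ICs: h(0) = 0, h′(0) = -1, h′′(0) = -1.

f: a_k = -1, -1, -1, -1, -1, -1, -1, -1, -1, …
g: a_k = 1, 0, -9/2, 0, 27/8, 0, -81/80, 0, 729/4480, …
L₀ := L_f ⊗_s L_g (sym. prod.), ord ≤ 2.
∫: right-multiply L₀ by Dx.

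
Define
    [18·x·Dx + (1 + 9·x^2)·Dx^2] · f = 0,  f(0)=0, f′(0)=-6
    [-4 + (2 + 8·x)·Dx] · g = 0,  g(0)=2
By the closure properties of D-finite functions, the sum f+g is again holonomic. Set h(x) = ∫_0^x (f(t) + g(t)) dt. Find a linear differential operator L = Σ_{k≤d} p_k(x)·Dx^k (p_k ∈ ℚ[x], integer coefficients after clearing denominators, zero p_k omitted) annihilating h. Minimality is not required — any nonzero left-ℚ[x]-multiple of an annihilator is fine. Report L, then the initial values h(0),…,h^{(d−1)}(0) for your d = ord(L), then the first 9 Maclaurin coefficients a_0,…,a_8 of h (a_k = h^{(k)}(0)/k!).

f: a_k = 0, -6, 0, 18, 0, -486/5, 0, 4374/7, 0, …
g: a_k = 2, 4, -4, 8, -20, 56, -168, 528, -1716, …
f+g: L₀ = lclm(L_f,L_g), ord ≤ 2+1.
Integrate: L := L₀·Dx.
L = (-36 - 360·x + 972·x^2 + 1944·x^3)·Dx^2 + (-30 - 144·x - 18·x^2 + 3888·x^3 + 6804·x^4)·Dx^3 + (-2 + 10·x + 108·x^2 + 306·x^3 + 1134·x^4 + 1944·x^5)·Dx^4  (order 4).
h: a_k = 0, 2, -1, -4/3, 13/2, -4, -103/15, -24, 4035/28, …
ICs: h(0) = 0, h′(0) = 2, h′′(0) = -2, h′′′(0) = -8.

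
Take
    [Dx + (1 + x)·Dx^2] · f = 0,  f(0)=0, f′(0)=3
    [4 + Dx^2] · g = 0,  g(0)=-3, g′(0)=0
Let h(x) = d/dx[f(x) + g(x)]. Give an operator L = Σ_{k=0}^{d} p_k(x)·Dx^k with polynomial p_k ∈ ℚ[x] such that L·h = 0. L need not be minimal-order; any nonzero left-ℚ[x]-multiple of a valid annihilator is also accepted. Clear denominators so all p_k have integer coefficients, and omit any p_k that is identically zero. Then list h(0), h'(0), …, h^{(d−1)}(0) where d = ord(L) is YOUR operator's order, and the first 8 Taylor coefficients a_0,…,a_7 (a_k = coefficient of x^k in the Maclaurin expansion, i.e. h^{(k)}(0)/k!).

L = (20 + 16·x + 8·x^2) + (12 + 28·x + 24·x^2 + 8·x^3)·Dx + (5 + 4·x + 2·x^2)·Dx^2 + (3 + 7·x + 6·x^2 + 2·x^3)·Dx^3  (order 3).
h: a_k = 3, 9, 3, -11, 3, -7/5, 3, -331/105, …
ICs: h(0) = 3, h′(0) = 9, h′′(0) = 6.

f: a_k = 0, 3, -3/2, 1, -3/4, 3/5, -1/2, 3/7, …
g: a_k = -3, 0, 6, 0, -2, 0, 4/15, 0, …
Weyl lclm of L_f,L_g ⇒ L₀ (ord ≤ 4).
Differentiate: ansatz ord ≤ ord L₀ ⇒ L.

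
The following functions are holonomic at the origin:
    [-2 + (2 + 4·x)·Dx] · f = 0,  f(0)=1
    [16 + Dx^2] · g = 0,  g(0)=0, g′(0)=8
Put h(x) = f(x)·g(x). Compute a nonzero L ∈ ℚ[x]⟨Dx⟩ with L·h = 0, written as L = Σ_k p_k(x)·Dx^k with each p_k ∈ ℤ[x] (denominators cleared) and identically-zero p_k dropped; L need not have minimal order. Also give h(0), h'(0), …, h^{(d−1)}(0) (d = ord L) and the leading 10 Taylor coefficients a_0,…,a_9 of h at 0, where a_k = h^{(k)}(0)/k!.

f: a_k = 1, 1, -1/2, 1/2, -5/8, 7/8, -21/16, 33/16, -429/128, 715/128, …
g: a_k = 0, 8, 0, -64/3, 0, 256/15, 0, -2048/315, 0, 4096/2835, …
f·g: L₀ = L_f ⊗_s L_g, ord ≤ 1·2.
L = (19 + 64·x + 64·x^2) + (-2 - 4·x)·Dx + (1 + 4·x + 4·x^2)·Dx^2  (order 2).
h: a_k = 0, 8, 8, -76/3, -52/3, 341/15, 67/5, -7687/630, -17/126, -216983/45360, …
ICs: h(0) = 0, h′(0) = 8.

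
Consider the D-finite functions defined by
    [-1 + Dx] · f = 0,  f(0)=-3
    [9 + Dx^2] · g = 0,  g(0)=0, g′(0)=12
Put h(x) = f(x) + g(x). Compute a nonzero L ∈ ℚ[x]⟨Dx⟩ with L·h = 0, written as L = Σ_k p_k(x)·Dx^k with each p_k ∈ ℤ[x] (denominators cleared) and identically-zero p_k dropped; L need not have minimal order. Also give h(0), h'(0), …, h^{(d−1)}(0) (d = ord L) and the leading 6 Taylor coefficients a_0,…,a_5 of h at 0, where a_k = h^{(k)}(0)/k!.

L = -9 + 9·Dx - Dx^2 + Dx^3  (order 3).
h: a_k = -3, 9, -3/2, -37/2, -1/8, 323/40, …
ICs: h(0) = -3, h′(0) = 9, h′′(0) = -3.

f: a_k = -3, -3, -3/2, -1/2, -1/8, -1/40, …
g: a_k = 0, 12, 0, -18, 0, 81/10, …
Weyl lclm of L_f,L_g ⇒ L₀ (ord ≤ 3).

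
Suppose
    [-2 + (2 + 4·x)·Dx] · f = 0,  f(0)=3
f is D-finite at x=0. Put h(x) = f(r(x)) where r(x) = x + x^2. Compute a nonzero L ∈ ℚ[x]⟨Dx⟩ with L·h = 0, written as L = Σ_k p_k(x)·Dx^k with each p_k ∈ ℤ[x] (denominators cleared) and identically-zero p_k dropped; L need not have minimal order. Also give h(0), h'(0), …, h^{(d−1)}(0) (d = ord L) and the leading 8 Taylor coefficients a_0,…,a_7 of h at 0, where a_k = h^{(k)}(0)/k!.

f: a_k = 3, 3, -3/2, 3/2, -15/8, 21/8, -63/16, 99/16, …
Change of var in L_f (x↦r) gives L₀.
L = (-1 - 2·x) + (1 + 2·x + 2·x^2)·Dx  (order 1).
h: a_k = 3, 3, 3/2, -3/2, 9/8, -3/8, -9/16, 21/16, …
ICs: h(0) = 3.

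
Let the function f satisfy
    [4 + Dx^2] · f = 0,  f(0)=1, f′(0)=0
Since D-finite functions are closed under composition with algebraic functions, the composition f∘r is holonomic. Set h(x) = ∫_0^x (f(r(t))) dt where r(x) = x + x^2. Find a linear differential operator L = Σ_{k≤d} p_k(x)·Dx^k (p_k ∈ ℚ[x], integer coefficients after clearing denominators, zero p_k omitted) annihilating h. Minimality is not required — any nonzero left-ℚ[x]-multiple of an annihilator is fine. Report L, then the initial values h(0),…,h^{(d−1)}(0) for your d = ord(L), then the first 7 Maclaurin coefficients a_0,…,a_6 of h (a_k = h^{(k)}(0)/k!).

L = (4 + 24·x + 48·x^2 + 32·x^3)·Dx - 2·Dx^2 + (1 + 2·x)·Dx^3  (order 3).
h: a_k = 0, 1, 0, -2/3, -1, -4/15, 4/9, …
ICs: h(0) = 0, h′(0) = 1, h′′(0) = 0.

f: a_k = 1, 0, -2, 0, 2/3, 0, -4/45, …
f∘r: x↦r, Dx↦Dx/r' in L_f ⇒ L₀.
∫: right-multiply L₀ by Dx.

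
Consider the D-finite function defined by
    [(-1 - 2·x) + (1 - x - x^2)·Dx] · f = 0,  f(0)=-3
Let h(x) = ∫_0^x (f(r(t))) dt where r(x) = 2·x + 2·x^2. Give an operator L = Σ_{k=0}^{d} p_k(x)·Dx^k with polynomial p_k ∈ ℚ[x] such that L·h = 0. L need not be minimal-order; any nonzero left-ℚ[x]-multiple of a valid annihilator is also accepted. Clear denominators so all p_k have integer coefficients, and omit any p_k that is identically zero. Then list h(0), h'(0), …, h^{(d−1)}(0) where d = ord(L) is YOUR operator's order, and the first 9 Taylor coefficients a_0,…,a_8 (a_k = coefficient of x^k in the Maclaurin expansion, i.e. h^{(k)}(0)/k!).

L = (2 + 12·x + 24·x^2 + 16·x^3)·Dx + (-1 + 2·x + 6·x^2 + 8·x^3 + 4·x^4)·Dx^2  (order 2).
h: a_k = 0, -3, -3, -10, -30, -96, -324, -7848/7, -3960, …
ICs: h(0) = 0, h′(0) = -3.

f: a_k = -3, -3, -6, -9, -15, -24, -39, -63, -102, …
Change of var in L_f (x↦r) gives L₀.
h=∫₀ˣh₀: take L = L₀·Dx.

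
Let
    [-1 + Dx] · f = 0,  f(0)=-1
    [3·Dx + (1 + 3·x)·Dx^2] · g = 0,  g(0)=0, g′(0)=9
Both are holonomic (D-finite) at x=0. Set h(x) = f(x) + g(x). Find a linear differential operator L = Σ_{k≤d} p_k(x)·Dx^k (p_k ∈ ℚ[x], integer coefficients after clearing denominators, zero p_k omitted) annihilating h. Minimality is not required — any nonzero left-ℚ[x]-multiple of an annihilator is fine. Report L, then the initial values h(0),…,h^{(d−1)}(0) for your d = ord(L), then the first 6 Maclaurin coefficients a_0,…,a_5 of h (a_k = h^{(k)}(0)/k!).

L = (-21 - 9·x)·Dx + (17 - 6·x - 9·x^2)·Dx^2 + (4 + 15·x + 9·x^2)·Dx^3  (order 3).
h: a_k = -1, 8, -14, 161/6, -1459/24, 3499/24, …
ICs: h(0) = -1, h′(0) = 8, h′′(0) = -28.

f: a_k = -1, -1, -1/2, -1/6, -1/24, -1/120, …
g: a_k = 0, 9, -27/2, 27, -243/4, 729/5, …
Weyl lclm of L_f,L_g ⇒ L₀ (ord ≤ 3).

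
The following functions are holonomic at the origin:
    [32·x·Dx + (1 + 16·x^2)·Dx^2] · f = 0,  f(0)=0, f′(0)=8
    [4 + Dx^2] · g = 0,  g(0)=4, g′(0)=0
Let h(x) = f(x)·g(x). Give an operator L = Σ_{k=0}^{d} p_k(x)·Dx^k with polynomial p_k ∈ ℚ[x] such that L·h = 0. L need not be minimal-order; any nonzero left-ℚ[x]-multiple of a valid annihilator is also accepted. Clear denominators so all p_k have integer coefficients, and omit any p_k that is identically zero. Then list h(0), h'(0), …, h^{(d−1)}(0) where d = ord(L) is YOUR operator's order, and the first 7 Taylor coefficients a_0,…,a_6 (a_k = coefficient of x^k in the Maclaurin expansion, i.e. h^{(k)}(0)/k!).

L = (1360 + 60416·x^2 + 106496·x^4 + 262144·x^6 + 1048576·x^8) + (2304·x + 45056·x^3 + 196608·x^5 + 1048576·x^7)·Dx + (360 + 15872·x^2 + 36864·x^4 + 131072·x^6 + 524288·x^8)·Dx^2 + (576·x + 11264·x^3 + 49152·x^5 + 262144·x^7)·Dx^3 + (5 + 192·x^2 + 2560·x^4 + 16384·x^6 + 65536·x^8)·Dx^4  (order 4).
h: a_k = 0, 32, 0, -704/3, 0, 30016/15, 0, …
ICs: h(0) = 0, h′(0) = 32, h′′(0) = 0, h′′′(0) = -1408.

f: a_k = 0, 8, 0, -128/3, 0, 2048/5, 0, …
g: a_k = 4, 0, -8, 0, 8/3, 0, -16/45, …
Product ⇒ symmetric product L₀, ord ≤ 4.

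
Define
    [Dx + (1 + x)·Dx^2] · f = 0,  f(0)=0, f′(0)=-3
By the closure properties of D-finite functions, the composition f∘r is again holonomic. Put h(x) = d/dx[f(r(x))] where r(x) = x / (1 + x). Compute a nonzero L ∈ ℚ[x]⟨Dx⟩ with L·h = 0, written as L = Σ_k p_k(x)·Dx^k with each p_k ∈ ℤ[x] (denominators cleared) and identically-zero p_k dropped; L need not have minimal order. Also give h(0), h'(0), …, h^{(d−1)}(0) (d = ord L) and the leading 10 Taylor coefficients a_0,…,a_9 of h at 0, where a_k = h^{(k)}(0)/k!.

L = (3 + 4·x) + (1 + 3·x + 2·x^2)·Dx  (order 1).
h: a_k = -3, 9, -21, 45, -93, 189, -381, 765, -1533, 3069, …
ICs: h(0) = -3.

f: a_k = 0, -3, 3/2, -1, 3/4, -3/5, 1/2, -3/7, 3/8, -1/3, …
Change of var in L_f (x↦r) gives L₀.
Derive L from L₀ (diff closure).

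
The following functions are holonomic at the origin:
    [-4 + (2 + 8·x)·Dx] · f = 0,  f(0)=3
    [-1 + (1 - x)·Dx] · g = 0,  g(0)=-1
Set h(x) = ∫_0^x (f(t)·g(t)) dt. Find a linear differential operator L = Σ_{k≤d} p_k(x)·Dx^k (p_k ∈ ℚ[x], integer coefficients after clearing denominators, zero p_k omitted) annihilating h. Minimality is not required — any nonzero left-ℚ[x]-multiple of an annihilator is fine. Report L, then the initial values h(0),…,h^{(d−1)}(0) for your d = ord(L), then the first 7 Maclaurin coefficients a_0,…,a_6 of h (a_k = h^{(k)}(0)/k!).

f: a_k = 3, 6, -6, 12, -30, 84, -252, …
g: a_k = -1, -1, -1, -1, -1, -1, -1, …
Product ⇒ symmetric product L₀, ord ≤ 1.
Integrate: L := L₀·Dx.
L = (3 + 2·x)·Dx + (-1 - 3·x + 4·x^2)·Dx^2  (order 2).
h: a_k = 0, -3, -9/2, -1, -15/4, 3, -23/2, …
ICs: h(0) = 0, h′(0) = -3.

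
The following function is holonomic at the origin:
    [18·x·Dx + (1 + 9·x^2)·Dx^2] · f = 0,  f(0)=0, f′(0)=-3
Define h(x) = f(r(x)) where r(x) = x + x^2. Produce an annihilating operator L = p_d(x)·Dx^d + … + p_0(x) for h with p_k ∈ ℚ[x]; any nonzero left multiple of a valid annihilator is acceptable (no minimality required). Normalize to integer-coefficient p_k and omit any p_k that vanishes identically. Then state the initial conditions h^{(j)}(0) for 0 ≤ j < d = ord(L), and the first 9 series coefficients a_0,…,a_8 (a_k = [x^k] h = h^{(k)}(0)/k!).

L = (-2 + 18·x + 72·x^2 + 108·x^3 + 54·x^4)·Dx + (1 + 2·x + 9·x^2 + 36·x^3 + 45·x^4 + 18·x^5)·Dx^2  (order 2).
h: a_k = 0, -3, -3, 9, 27, -108/5, -234, -1215/7, 1701, …
ICs: h(0) = 0, h′(0) = -3.

f: a_k = 0, -3, 0, 9, 0, -243/5, 0, 2187/7, 0, …
Substitute x→r, Dx→(1/r')Dx; clear ⇒ L₀.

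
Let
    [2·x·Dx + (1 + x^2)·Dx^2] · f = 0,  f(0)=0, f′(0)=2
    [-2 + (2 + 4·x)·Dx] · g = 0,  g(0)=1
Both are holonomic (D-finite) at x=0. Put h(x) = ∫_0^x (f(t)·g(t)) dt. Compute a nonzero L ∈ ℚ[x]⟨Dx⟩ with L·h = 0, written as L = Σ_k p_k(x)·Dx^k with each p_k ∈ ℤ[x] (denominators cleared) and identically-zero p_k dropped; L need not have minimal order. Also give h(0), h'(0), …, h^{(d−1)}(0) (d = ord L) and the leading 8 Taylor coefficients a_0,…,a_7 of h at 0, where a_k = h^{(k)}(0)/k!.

f: a_k = 0, 2, 0, -2/3, 0, 2/5, 0, -2/7, …
g: a_k = 1, 1, -1/2, 1/2, -5/8, 7/8, -21/16, 33/16, …
Sym-product of L_f,L_g gives L₀ (≤ ord 2).
Integrate: L := L₀·Dx.
L = (3 - 2·x - x^2)·Dx + (-2 - 2·x + 6·x^2 + 4·x^3)·Dx^2 + (1 + 4·x + 5·x^2 + 4·x^3 + 4·x^4)·Dx^3  (order 3).
h: a_k = 0, 0, 1, 2/3, -5/12, 1/15, -31/360, 109/420, …
ICs: h(0) = 0, h′(0) = 0, h′′(0) = 2.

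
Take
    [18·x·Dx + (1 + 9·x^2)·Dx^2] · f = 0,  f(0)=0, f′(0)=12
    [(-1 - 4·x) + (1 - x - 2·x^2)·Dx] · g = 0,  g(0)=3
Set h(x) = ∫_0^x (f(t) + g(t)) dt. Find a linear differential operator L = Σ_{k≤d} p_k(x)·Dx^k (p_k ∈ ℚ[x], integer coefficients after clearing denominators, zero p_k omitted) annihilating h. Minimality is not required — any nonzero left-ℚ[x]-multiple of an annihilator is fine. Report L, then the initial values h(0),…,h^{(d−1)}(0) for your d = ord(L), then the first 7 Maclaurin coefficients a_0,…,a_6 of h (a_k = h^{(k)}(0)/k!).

L = (18 - 72·x - 918·x^2 - 1872·x^3 - 4608·x^4 - 1296·x^6)·Dx^2 + (-8 - 30·x - 278·x^3 - 1788·x^4 - 3216·x^5 - 324·x^6 - 1296·x^7)·Dx^3 + (1 + 4·x + 24·x^2 + 4·x^3 + 103·x^4 - 300·x^5 - 312·x^6 - 108·x^7 - 216·x^8)·Dx^4  (order 4).
h: a_k = 0, 3, 15/2, 3, -21/4, 33/5, 429/10, …
ICs: h(0) = 0, h′(0) = 3, h′′(0) = 15, h′′′(0) = 18.

f: a_k = 0, 12, 0, -36, 0, 972/5, 0, …
g: a_k = 3, 3, 9, 15, 33, 63, 129, …
Sum ⇒ L₀ = lclm(L_f,L_g) in ℚ(x)⟨Dx⟩.
Integrate: L := L₀·Dx.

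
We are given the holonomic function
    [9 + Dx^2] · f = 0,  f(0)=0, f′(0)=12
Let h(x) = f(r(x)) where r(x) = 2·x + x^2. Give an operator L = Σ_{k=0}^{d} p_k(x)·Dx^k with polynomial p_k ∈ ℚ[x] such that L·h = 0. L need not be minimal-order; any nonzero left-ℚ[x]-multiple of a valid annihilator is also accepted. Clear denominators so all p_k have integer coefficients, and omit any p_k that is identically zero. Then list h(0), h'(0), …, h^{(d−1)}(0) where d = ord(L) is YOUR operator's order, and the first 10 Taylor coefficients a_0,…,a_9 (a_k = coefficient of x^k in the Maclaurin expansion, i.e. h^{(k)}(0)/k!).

L = (36 + 108·x + 108·x^2 + 36·x^3) - Dx + (1 + x)·Dx^2  (order 2).
h: a_k = 0, 24, 12, -144, -216, 756/5, 630, 14904/35, -2268/5, -34101/35, …
ICs: h(0) = 0, h′(0) = 24.

f: a_k = 0, 12, 0, -18, 0, 81/10, 0, -243/140, 0, 243/1120, …
f∘r: x↦r, Dx↦Dx/r' in L_f ⇒ L₀.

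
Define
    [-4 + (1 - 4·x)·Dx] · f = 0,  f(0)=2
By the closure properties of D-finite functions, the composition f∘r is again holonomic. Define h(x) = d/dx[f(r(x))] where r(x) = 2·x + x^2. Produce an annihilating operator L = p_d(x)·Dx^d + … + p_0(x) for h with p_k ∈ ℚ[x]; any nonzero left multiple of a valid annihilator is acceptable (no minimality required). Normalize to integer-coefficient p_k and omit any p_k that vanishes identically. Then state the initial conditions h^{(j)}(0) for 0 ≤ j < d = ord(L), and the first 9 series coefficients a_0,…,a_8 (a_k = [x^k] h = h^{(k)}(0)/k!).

L = (17 + 24·x + 12·x^2) + (-1 + 7·x + 12·x^2 + 4·x^3)·Dx  (order 1).
h: a_k = 16, 272, 3456, 39040, 413440, 4203264, 41545728, 402264064, 3834040320, …
ICs: h(0) = 16.

f: a_k = 2, 8, 32, 128, 512, 2048, 8192, 32768, 131072, …
L₀ from L_f via x↦r, Dx↦r'^{-1}Dx.
Differentiate: ansatz ord ≤ ord L₀ ⇒ L.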